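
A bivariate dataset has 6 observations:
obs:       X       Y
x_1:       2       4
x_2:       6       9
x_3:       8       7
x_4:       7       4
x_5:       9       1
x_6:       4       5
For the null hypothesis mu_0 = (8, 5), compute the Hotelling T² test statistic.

Step 1 — sample mean vector:
  mean(X) = (2 + 6 + 8 + 7 + 9 + 4) / 6 = 36/6 = 6
  mean(Y) = (4 + 9 + 7 + 4 + 1 + 5) / 6 = 30/6 = 5
  x̄ = (6, 5),  deviation x̄ - mu_0 = (6, 5) - (8, 5) = (-2, 0).

Step 2 — sample covariance matrix, S[i,j] = (1/(n-1)) · Σ_k (x_{k,i} - mean_i) · (x_{k,j} - mean_j), divisor n-1 = 5:
  S[X,X] = ((-4)·(-4) + (0)·(0) + (2)·(2) + (1)·(1) + (3)·(3) + (-2)·(-2)) / 5 = 34/5 = 6.8
  S[X,Y] = ((-4)·(-1) + (0)·(4) + (2)·(2) + (1)·(-1) + (3)·(-4) + (-2)·(0)) / 5 = -5/5 = -1
  S[Y,Y] = ((-1)·(-1) + (4)·(4) + (2)·(2) + (-1)·(-1) + (-4)·(-4) + (0)·(0)) / 5 = 38/5 = 7.6
  S = [[6.8, -1],
 [-1, 7.6]].

Step 3 — invert S. det(S) = 6.8·7.6 - (-1)² = 50.68.
  S^{-1} = (1/det) · [[d, -b], [-b, a]] = [[0.15, 0.0197],
 [0.0197, 0.1342]].

Step 4 — quadratic form (x̄ - mu_0)^T · S^{-1} · (x̄ - mu_0):
  S^{-1} · (x̄ - mu_0) = (-0.2999, -0.0395),
  (x̄ - mu_0)^T · [...] = (-2)·(-0.2999) + (0)·(-0.0395) = 0.5998.

Step 5 — scale by n: T² = 6 · 0.5998 = 3.5991.

T² ≈ 3.5991


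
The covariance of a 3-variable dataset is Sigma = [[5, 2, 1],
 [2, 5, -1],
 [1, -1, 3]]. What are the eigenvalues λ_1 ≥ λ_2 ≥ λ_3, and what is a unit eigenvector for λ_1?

Step 1 — characteristic polynomial p(λ) = det(λI - Sigma) = λ³ - tr·λ² + c_1·λ - det, where tr = trace, c_1 = sum of the principal 2×2 minors, det = det(Sigma):
  tr = 5 + 5 + 3 = 13,
  c_1 = (5·5 - (2)²) + (5·3 - (1)²) + (5·3 - (-1)²) = 21 + 14 + 14 = 49,
  det = 5·(5·3 - (-1)²) - (2)·((2)·3 - (-1)·(1)) + (1)·((2)·(-1) - 5·(1)) = 5·(14) - (2)·(7) + (1)·(-7) = 49.
  So p(λ) = λ³ - 13λ² + 49λ - 49.
Step 2 — look for an integer root (rational root theorem: any rational root is an integer divisor of 49). Testing λ = 7:
  p(7) = 343 - 637 + 343 - 49 = 0  ✓
  Dividing out (λ - 7): p(λ) = (λ - 7)(λ² - 6λ + 7).
Step 3 — remaining eigenvalues from the quadratic λ² - 6λ + 7 = 0:
  Δ = 6² - 4·7 = 36 - 28 = 8,  λ = (6 ± √8)/2 = (6 ± 2.8284)/2 ≈ 4.4142 or 1.5858.
  Sorted: λ_1 = 7,  λ_2 = 4.4142,  λ_3 = 1.5858  (check: sum = 13 = tr ✓).

Step 4 — unit eigenvector for λ_1 = 7: v spans the null space of (Sigma - λ_1 I), whose rows are
  r_1 = (-2, 2, 1),  r_2 = (2, -2, -1),  r_3 = (1, -1, -4).
  v is orthogonal to every row, so take v ∝ r_1 × r_3 = ((2)·(-4) - (1)·(-1), (1)·(1) - (-2)·(-4), (-2)·(-1) - (2)·(1)) = (-7, -7, 0).
  Rescale (divide by 7; multiply by -1 so the first nonzero entry is positive): u = (1, 1, 0).
  ||u|| = √((1)² + (1)² + (0)²) = √(2) ≈ 1.4142,  v_1 = u/||u|| ≈ (0.7071, 0.7071, 0) (||v_1|| = 1).

λ_1 = 7,  λ_2 = 4.4142,  λ_3 = 1.5858;  v_1 ≈ (0.7071, 0.7071, 0)


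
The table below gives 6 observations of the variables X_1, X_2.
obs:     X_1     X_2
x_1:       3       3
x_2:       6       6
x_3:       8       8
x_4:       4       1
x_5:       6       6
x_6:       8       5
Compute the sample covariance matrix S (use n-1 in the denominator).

Step 1 — column means:
  mean(X_1) = (3 + 6 + 8 + 4 + 6 + 8) / 6 = 35/6 = 5.8333
  mean(X_2) = (3 + 6 + 8 + 1 + 6 + 5) / 6 = 29/6 = 4.8333

Step 2 — sample covariance S[i,j] = (1/(n-1)) · Σ_k (x_{k,i} - mean_i) · (x_{k,j} - mean_j), with n-1 = 5.
  S[X_1,X_1] = ((-2.8333)·(-2.8333) + (0.1667)·(0.1667) + (2.1667)·(2.1667) + (-1.8333)·(-1.8333) + (0.1667)·(0.1667) + (2.1667)·(2.1667)) / 5 = 20.8333/5 = 4.1667
  S[X_1,X_2] = ((-2.8333)·(-1.8333) + (0.1667)·(1.1667) + (2.1667)·(3.1667) + (-1.8333)·(-3.8333) + (0.1667)·(1.1667) + (2.1667)·(0.1667)) / 5 = 19.8333/5 = 3.9667
  S[X_2,X_2] = ((-1.8333)·(-1.8333) + (1.1667)·(1.1667) + (3.1667)·(3.1667) + (-3.8333)·(-3.8333) + (1.1667)·(1.1667) + (0.1667)·(0.1667)) / 5 = 30.8333/5 = 6.1667

S is symmetric (S[j,i] = S[i,j]). Assembling:

S = [[4.1667, 3.9667],
 [3.9667, 6.1667]]


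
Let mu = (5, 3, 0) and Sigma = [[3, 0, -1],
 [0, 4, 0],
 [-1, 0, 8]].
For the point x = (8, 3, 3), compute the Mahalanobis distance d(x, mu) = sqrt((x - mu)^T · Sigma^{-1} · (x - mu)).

Step 1 — centre the observation: (x - mu) = (3, 0, 3).

Step 2 — invert Sigma (cofactor / det for 3×3, or solve directly):
  Sigma^{-1} = [[0.3478, 0, 0.0435],
 [0, 0.25, 0],
 [0.0435, 0, 0.1304]].

Step 3 — form the quadratic (x - mu)^T · Sigma^{-1} · (x - mu):
  Sigma^{-1} · (x - mu) = (1.1739, 0, 0.5217).
  (x - mu)^T · [Sigma^{-1} · (x - mu)] = (3)·(1.1739) + (0)·(0) + (3)·(0.5217) = 5.087.

Step 4 — take square root: d = √(5.087) ≈ 2.2554.

d(x, mu) = √(5.087) ≈ 2.2554


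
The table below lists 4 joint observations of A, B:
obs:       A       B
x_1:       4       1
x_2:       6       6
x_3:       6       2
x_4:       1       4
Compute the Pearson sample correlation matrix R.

Step 1 — column means:
  mean(A) = (4 + 6 + 6 + 1) / 4 = 17/4 = 4.25
  mean(B) = (1 + 6 + 2 + 4) / 4 = 13/4 = 3.25

Step 2 — sample variances and covariances s[i,j] = (1/(n-1)) · Σ_k (x_{k,i} - mean_i) · (x_{k,j} - mean_j), with n-1 = 3:
  s[A,A] = ((-0.25)·(-0.25) + (1.75)·(1.75) + (1.75)·(1.75) + (-3.25)·(-3.25)) / 3 = 16.75/3 = 5.5833
  s[A,B] = ((-0.25)·(-2.25) + (1.75)·(2.75) + (1.75)·(-1.25) + (-3.25)·(0.75)) / 3 = 0.75/3 = 0.25
  s[B,B] = ((-2.25)·(-2.25) + (2.75)·(2.75) + (-1.25)·(-1.25) + (0.75)·(0.75)) / 3 = 14.75/3 = 4.9167
  Sample standard deviations s_i = √(s[i,i]):
  s(A) = √(5.5833) = 2.3629
  s(B) = √(4.9167) = 2.2174

Step 3 — r_{ij} = s_{ij} / (s_i · s_j):
  r[A,A] = 1 (diagonal).
  r[A,B] = 0.25 / (2.3629 · 2.2174) = 0.25 / 5.2394 = 0.0477
  r[B,B] = 1 (diagonal).

R is symmetric with unit diagonal. Assembling:

R = [[1, 0.0477],
 [0.0477, 1]]


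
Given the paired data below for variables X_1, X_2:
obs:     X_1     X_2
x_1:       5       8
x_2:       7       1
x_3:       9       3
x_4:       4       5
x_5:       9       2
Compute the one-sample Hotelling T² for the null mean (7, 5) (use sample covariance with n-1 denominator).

Step 1 — sample mean vector:
  mean(X_1) = (5 + 7 + 9 + 4 + 9) / 5 = 34/5 = 6.8
  mean(X_2) = (8 + 1 + 3 + 5 + 2) / 5 = 19/5 = 3.8
  x̄ = (6.8, 3.8),  deviation x̄ - mu_0 = (6.8, 3.8) - (7, 5) = (-0.2, -1.2).

Step 2 — sample covariance matrix, S[i,j] = (1/(n-1)) · Σ_k (x_{k,i} - mean_i) · (x_{k,j} - mean_j), divisor n-1 = 4:
  S[X_1,X_1] = ((-1.8)·(-1.8) + (0.2)·(0.2) + (2.2)·(2.2) + (-2.8)·(-2.8) + (2.2)·(2.2)) / 4 = 20.8/4 = 5.2
  S[X_1,X_2] = ((-1.8)·(4.2) + (0.2)·(-2.8) + (2.2)·(-0.8) + (-2.8)·(1.2) + (2.2)·(-1.8)) / 4 = -17.2/4 = -4.3
  S[X_2,X_2] = ((4.2)·(4.2) + (-2.8)·(-2.8) + (-0.8)·(-0.8) + (1.2)·(1.2) + (-1.8)·(-1.8)) / 4 = 30.8/4 = 7.7
  S = [[5.2, -4.3],
 [-4.3, 7.7]].

Step 3 — invert S. det(S) = 5.2·7.7 - (-4.3)² = 21.55.
  S^{-1} = (1/det) · [[d, -b], [-b, a]] = [[0.3573, 0.1995],
 [0.1995, 0.2413]].

Step 4 — quadratic form (x̄ - mu_0)^T · S^{-1} · (x̄ - mu_0):
  S^{-1} · (x̄ - mu_0) = (-0.3109, -0.3295),
  (x̄ - mu_0)^T · [...] = (-0.2)·(-0.3109) + (-1.2)·(-0.3295) = 0.4575.

Step 5 — scale by n: T² = 5 · 0.4575 = 2.2877.

T² ≈ 2.2877


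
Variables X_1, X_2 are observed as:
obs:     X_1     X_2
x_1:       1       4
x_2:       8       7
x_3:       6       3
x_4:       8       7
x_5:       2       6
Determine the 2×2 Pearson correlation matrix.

Step 1 — column means:
  mean(X_1) = (1 + 8 + 6 + 8 + 2) / 5 = 25/5 = 5
  mean(X_2) = (4 + 7 + 3 + 7 + 6) / 5 = 27/5 = 5.4

Step 2 — sample variances and covariances s[i,j] = (1/(n-1)) · Σ_k (x_{k,i} - mean_i) · (x_{k,j} - mean_j), with n-1 = 4:
  s[X_1,X_1] = ((-4)·(-4) + (3)·(3) + (1)·(1) + (3)·(3) + (-3)·(-3)) / 4 = 44/4 = 11
  s[X_1,X_2] = ((-4)·(-1.4) + (3)·(1.6) + (1)·(-2.4) + (3)·(1.6) + (-3)·(0.6)) / 4 = 11/4 = 2.75
  s[X_2,X_2] = ((-1.4)·(-1.4) + (1.6)·(1.6) + (-2.4)·(-2.4) + (1.6)·(1.6) + (0.6)·(0.6)) / 4 = 13.2/4 = 3.3
  Sample standard deviations s_i = √(s[i,i]):
  s(X_1) = √(11) = 3.3166
  s(X_2) = √(3.3) = 1.8166

Step 3 — r_{ij} = s_{ij} / (s_i · s_j):
  r[X_1,X_1] = 1 (diagonal).
  r[X_1,X_2] = 2.75 / (3.3166 · 1.8166) = 2.75 / 6.0249 = 0.4564
  r[X_2,X_2] = 1 (diagonal).

R is symmetric with unit diagonal. Assembling:

R = [[1, 0.4564],
 [0.4564, 1]]


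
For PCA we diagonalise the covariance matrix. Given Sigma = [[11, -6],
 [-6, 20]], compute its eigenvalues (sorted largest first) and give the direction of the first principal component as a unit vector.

Step 1 — characteristic polynomial of 2×2 Sigma:
  det(Sigma - λI) = λ² - trace · λ + det = 0.
  trace = 11 + 20 = 31, det = 11·20 - (-6)² = 184.
Step 2 — discriminant:
  Δ = trace² - 4·det = 961 - 736 = 225.
Step 3 — eigenvalues:
  λ = (trace ± √Δ)/2 = (31 ± 15)/2,
  λ_1 = 23,  λ_2 = 8.

Step 4 — unit eigenvector for λ_1: solve (Sigma - λ_1 I)v = 0. First row:
  (11 - 23)·v_x + (-6)·v_y = 0, i.e. (-12)·v_x + (-6)·v_y = 0,
  so v ∝ (b, λ_1 - a) = (-6, 12); multiply by -1 so the first entry is positive: u = (6, -12).
  ||u|| = √((6)² + (-12)²) = √(180) ≈ 13.4164,
  v_1 = u/||u|| ≈ (0.4472, -0.8944) (||v_1|| = 1).

λ_1 = 23,  λ_2 = 8;  v_1 ≈ (0.4472, -0.8944)


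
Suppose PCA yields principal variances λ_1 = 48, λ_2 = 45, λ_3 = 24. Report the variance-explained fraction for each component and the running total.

Step 1 — total variance = trace(Sigma) = Σ λ_i = 48 + 45 + 24 = 117.

Step 2 — fraction explained by component i = λ_i / Σ λ:
  PC1: 48/117 = 0.4103
  PC2: 45/117 = 0.3846
  PC3: 24/117 = 0.2051

Step 3 — cumulative fraction after k components = (λ_1 + ... + λ_k) / Σ λ:
  k = 1: 48/117 = 0.4103
  k = 2: (48 + 45)/117 = 93/117 = 0.7949
  k = 3: (48 + 45 + 24)/117 = 117/117 = 1

Summary (fraction, with percent):

explained: PC1 0.4103 (41.03%), PC2 0.3846 (38.46%), PC3 0.2051 (20.51%);  cumulative: 0.4103, 0.7949, 1


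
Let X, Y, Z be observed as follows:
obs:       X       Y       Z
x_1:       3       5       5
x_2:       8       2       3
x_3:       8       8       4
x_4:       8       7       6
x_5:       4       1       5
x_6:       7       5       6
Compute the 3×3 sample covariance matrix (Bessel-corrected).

Step 1 — column means:
  mean(X) = (3 + 8 + 8 + 8 + 4 + 7) / 6 = 38/6 = 6.3333
  mean(Y) = (5 + 2 + 8 + 7 + 1 + 5) / 6 = 28/6 = 4.6667
  mean(Z) = (5 + 3 + 4 + 6 + 5 + 6) / 6 = 29/6 = 4.8333

Step 2 — sample covariance S[i,j] = (1/(n-1)) · Σ_k (x_{k,i} - mean_i) · (x_{k,j} - mean_j), with n-1 = 5.
  S[X,X] = ((-3.3333)·(-3.3333) + (1.6667)·(1.6667) + (1.6667)·(1.6667) + (1.6667)·(1.6667) + (-2.3333)·(-2.3333) + (0.6667)·(0.6667)) / 5 = 25.3333/5 = 5.0667
  S[X,Y] = ((-3.3333)·(0.3333) + (1.6667)·(-2.6667) + (1.6667)·(3.3333) + (1.6667)·(2.3333) + (-2.3333)·(-3.6667) + (0.6667)·(0.3333)) / 5 = 12.6667/5 = 2.5333
  S[X,Z] = ((-3.3333)·(0.1667) + (1.6667)·(-1.8333) + (1.6667)·(-0.8333) + (1.6667)·(1.1667) + (-2.3333)·(0.1667) + (0.6667)·(1.1667)) / 5 = -2.6667/5 = -0.5333
  S[Y,Y] = ((0.3333)·(0.3333) + (-2.6667)·(-2.6667) + (3.3333)·(3.3333) + (2.3333)·(2.3333) + (-3.6667)·(-3.6667) + (0.3333)·(0.3333)) / 5 = 37.3333/5 = 7.4667
  S[Y,Z] = ((0.3333)·(0.1667) + (-2.6667)·(-1.8333) + (3.3333)·(-0.8333) + (2.3333)·(1.1667) + (-3.6667)·(0.1667) + (0.3333)·(1.1667)) / 5 = 4.6667/5 = 0.9333
  S[Z,Z] = ((0.1667)·(0.1667) + (-1.8333)·(-1.8333) + (-0.8333)·(-0.8333) + (1.1667)·(1.1667) + (0.1667)·(0.1667) + (1.1667)·(1.1667)) / 5 = 6.8333/5 = 1.3667

S is symmetric (S[j,i] = S[i,j]). Assembling:

S = [[5.0667, 2.5333, -0.5333],
 [2.5333, 7.4667, 0.9333],
 [-0.5333, 0.9333, 1.3667]]


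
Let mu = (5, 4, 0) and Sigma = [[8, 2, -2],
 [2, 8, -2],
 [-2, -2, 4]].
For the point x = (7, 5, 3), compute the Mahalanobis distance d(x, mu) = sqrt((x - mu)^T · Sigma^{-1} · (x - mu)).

Step 1 — centre the observation: (x - mu) = (2, 1, 3).

Step 2 — invert Sigma (cofactor / det for 3×3, or solve directly):
  Sigma^{-1} = [[0.1458, -0.0208, 0.0625],
 [-0.0208, 0.1458, 0.0625],
 [0.0625, 0.0625, 0.3125]].

Step 3 — form the quadratic (x - mu)^T · Sigma^{-1} · (x - mu):
  Sigma^{-1} · (x - mu) = (0.4583, 0.2917, 1.125).
  (x - mu)^T · [Sigma^{-1} · (x - mu)] = (2)·(0.4583) + (1)·(0.2917) + (3)·(1.125) = 4.5833.

Step 4 — take square root: d = √(4.5833) ≈ 2.1409.

d(x, mu) = √(4.5833) ≈ 2.1409


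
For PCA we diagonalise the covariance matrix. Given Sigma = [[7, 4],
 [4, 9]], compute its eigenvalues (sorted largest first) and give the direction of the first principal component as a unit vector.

Step 1 — characteristic polynomial of 2×2 Sigma:
  det(Sigma - λI) = λ² - trace · λ + det = 0.
  trace = 7 + 9 = 16, det = 7·9 - (4)² = 47.
Step 2 — discriminant:
  Δ = trace² - 4·det = 256 - 188 = 68.
Step 3 — eigenvalues:
  λ = (trace ± √Δ)/2 = (16 ± 8.2462)/2,
  λ_1 = 12.1231,  λ_2 = 3.8769.

Step 4 — unit eigenvector for λ_1: solve (Sigma - λ_1 I)v = 0. First row:
  (7 - 12.1231)·v_x + (4)·v_y = 0, i.e. (-5.1231)·v_x + (4)·v_y = 0,
  so v ∝ (b, λ_1 - a) = (4, 5.1231) = u.
  ||u|| = √((4)² + (5.1231)²) = √(42.2462) ≈ 6.4997,
  v_1 = u/||u|| ≈ (0.6154, 0.7882) (||v_1|| = 1).

λ_1 = 12.1231,  λ_2 = 3.8769;  v_1 ≈ (0.6154, 0.7882)


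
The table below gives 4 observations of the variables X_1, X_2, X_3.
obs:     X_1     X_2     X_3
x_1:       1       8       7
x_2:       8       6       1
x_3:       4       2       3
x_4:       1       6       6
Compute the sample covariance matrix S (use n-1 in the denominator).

Step 1 — column means:
  mean(X_1) = (1 + 8 + 4 + 1) / 4 = 14/4 = 3.5
  mean(X_2) = (8 + 6 + 2 + 6) / 4 = 22/4 = 5.5
  mean(X_3) = (7 + 1 + 3 + 6) / 4 = 17/4 = 4.25

Step 2 — sample covariance S[i,j] = (1/(n-1)) · Σ_k (x_{k,i} - mean_i) · (x_{k,j} - mean_j), with n-1 = 3.
  S[X_1,X_1] = ((-2.5)·(-2.5) + (4.5)·(4.5) + (0.5)·(0.5) + (-2.5)·(-2.5)) / 3 = 33/3 = 11
  S[X_1,X_2] = ((-2.5)·(2.5) + (4.5)·(0.5) + (0.5)·(-3.5) + (-2.5)·(0.5)) / 3 = -7/3 = -2.3333
  S[X_1,X_3] = ((-2.5)·(2.75) + (4.5)·(-3.25) + (0.5)·(-1.25) + (-2.5)·(1.75)) / 3 = -26.5/3 = -8.8333
  S[X_2,X_2] = ((2.5)·(2.5) + (0.5)·(0.5) + (-3.5)·(-3.5) + (0.5)·(0.5)) / 3 = 19/3 = 6.3333
  S[X_2,X_3] = ((2.5)·(2.75) + (0.5)·(-3.25) + (-3.5)·(-1.25) + (0.5)·(1.75)) / 3 = 10.5/3 = 3.5
  S[X_3,X_3] = ((2.75)·(2.75) + (-3.25)·(-3.25) + (-1.25)·(-1.25) + (1.75)·(1.75)) / 3 = 22.75/3 = 7.5833

S is symmetric (S[j,i] = S[i,j]). Assembling:

S = [[11, -2.3333, -8.8333],
 [-2.3333, 6.3333, 3.5],
 [-8.8333, 3.5, 7.5833]]


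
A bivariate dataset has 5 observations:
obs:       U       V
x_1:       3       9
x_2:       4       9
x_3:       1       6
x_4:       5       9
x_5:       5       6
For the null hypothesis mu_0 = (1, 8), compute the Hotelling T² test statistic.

Step 1 — sample mean vector:
  mean(U) = (3 + 4 + 1 + 5 + 5) / 5 = 18/5 = 3.6
  mean(V) = (9 + 9 + 6 + 9 + 6) / 5 = 39/5 = 7.8
  x̄ = (3.6, 7.8),  deviation x̄ - mu_0 = (3.6, 7.8) - (1, 8) = (2.6, -0.2).

Step 2 — sample covariance matrix, S[i,j] = (1/(n-1)) · Σ_k (x_{k,i} - mean_i) · (x_{k,j} - mean_j), divisor n-1 = 4:
  S[U,U] = ((-0.6)·(-0.6) + (0.4)·(0.4) + (-2.6)·(-2.6) + (1.4)·(1.4) + (1.4)·(1.4)) / 4 = 11.2/4 = 2.8
  S[U,V] = ((-0.6)·(1.2) + (0.4)·(1.2) + (-2.6)·(-1.8) + (1.4)·(1.2) + (1.4)·(-1.8)) / 4 = 3.6/4 = 0.9
  S[V,V] = ((1.2)·(1.2) + (1.2)·(1.2) + (-1.8)·(-1.8) + (1.2)·(1.2) + (-1.8)·(-1.8)) / 4 = 10.8/4 = 2.7
  S = [[2.8, 0.9],
 [0.9, 2.7]].

Step 3 — invert S. det(S) = 2.8·2.7 - (0.9)² = 6.75.
  S^{-1} = (1/det) · [[d, -b], [-b, a]] = [[0.4, -0.1333],
 [-0.1333, 0.4148]].

Step 4 — quadratic form (x̄ - mu_0)^T · S^{-1} · (x̄ - mu_0):
  S^{-1} · (x̄ - mu_0) = (1.0667, -0.4296),
  (x̄ - mu_0)^T · [...] = (2.6)·(1.0667) + (-0.2)·(-0.4296) = 2.8593.

Step 5 — scale by n: T² = 5 · 2.8593 = 14.2963.

T² ≈ 14.2963


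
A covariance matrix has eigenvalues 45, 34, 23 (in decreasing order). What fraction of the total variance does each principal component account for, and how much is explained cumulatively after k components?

Step 1 — total variance = trace(Sigma) = Σ λ_i = 45 + 34 + 23 = 102.

Step 2 — fraction explained by component i = λ_i / Σ λ:
  PC1: 45/102 = 0.4412
  PC2: 34/102 = 0.3333
  PC3: 23/102 = 0.2255

Step 3 — cumulative fraction after k components = (λ_1 + ... + λ_k) / Σ λ:
  k = 1: 45/102 = 0.4412
  k = 2: (45 + 34)/102 = 79/102 = 0.7745
  k = 3: (45 + 34 + 23)/102 = 102/102 = 1

Summary (fraction, with percent):

explained: PC1 0.4412 (44.12%), PC2 0.3333 (33.33%), PC3 0.2255 (22.55%);  cumulative: 0.4412, 0.7745, 1


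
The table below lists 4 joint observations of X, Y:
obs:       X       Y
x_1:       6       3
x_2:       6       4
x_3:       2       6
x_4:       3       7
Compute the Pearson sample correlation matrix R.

Step 1 — column means:
  mean(X) = (6 + 6 + 2 + 3) / 4 = 17/4 = 4.25
  mean(Y) = (3 + 4 + 6 + 7) / 4 = 20/4 = 5

Step 2 — sample variances and covariances s[i,j] = (1/(n-1)) · Σ_k (x_{k,i} - mean_i) · (x_{k,j} - mean_j), with n-1 = 3:
  s[X,X] = ((1.75)·(1.75) + (1.75)·(1.75) + (-2.25)·(-2.25) + (-1.25)·(-1.25)) / 3 = 12.75/3 = 4.25
  s[X,Y] = ((1.75)·(-2) + (1.75)·(-1) + (-2.25)·(1) + (-1.25)·(2)) / 3 = -10/3 = -3.3333
  s[Y,Y] = ((-2)·(-2) + (-1)·(-1) + (1)·(1) + (2)·(2)) / 3 = 10/3 = 3.3333
  Sample standard deviations s_i = √(s[i,i]):
  s(X) = √(4.25) = 2.0616
  s(Y) = √(3.3333) = 1.8257

Step 3 — r_{ij} = s_{ij} / (s_i · s_j):
  r[X,X] = 1 (diagonal).
  r[X,Y] = -3.3333 / (2.0616 · 1.8257) = -3.3333 / 3.7639 = -0.8856
  r[Y,Y] = 1 (diagonal).

R is symmetric with unit diagonal. Assembling:

R = [[1, -0.8856],
 [-0.8856, 1]]


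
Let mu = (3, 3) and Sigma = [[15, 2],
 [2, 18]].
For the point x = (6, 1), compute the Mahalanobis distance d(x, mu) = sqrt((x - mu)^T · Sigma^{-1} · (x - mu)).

Step 1 — centre the observation: (x - mu) = (3, -2).

Step 2 — invert Sigma. det(Sigma) = 15·18 - (2)² = 266.
  Sigma^{-1} = (1/det) · [[d, -b], [-b, a]] = [[0.0677, -0.0075],
 [-0.0075, 0.0564]].

Step 3 — form the quadratic (x - mu)^T · Sigma^{-1} · (x - mu):
  Sigma^{-1} · (x - mu) = (0.218, -0.1353).
  (x - mu)^T · [Sigma^{-1} · (x - mu)] = (3)·(0.218) + (-2)·(-0.1353) = 0.9248.

Step 4 — take square root: d = √(0.9248) ≈ 0.9617.

d(x, mu) = √(0.9248) ≈ 0.9617


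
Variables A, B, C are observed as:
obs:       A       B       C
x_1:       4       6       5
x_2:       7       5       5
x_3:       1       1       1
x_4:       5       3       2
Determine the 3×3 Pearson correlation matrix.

Step 1 — column means:
  mean(A) = (4 + 7 + 1 + 5) / 4 = 17/4 = 4.25
  mean(B) = (6 + 5 + 1 + 3) / 4 = 15/4 = 3.75
  mean(C) = (5 + 5 + 1 + 2) / 4 = 13/4 = 3.25

Step 2 — sample variances and covariances s[i,j] = (1/(n-1)) · Σ_k (x_{k,i} - mean_i) · (x_{k,j} - mean_j), with n-1 = 3:
  s[A,A] = ((-0.25)·(-0.25) + (2.75)·(2.75) + (-3.25)·(-3.25) + (0.75)·(0.75)) / 3 = 18.75/3 = 6.25
  s[A,B] = ((-0.25)·(2.25) + (2.75)·(1.25) + (-3.25)·(-2.75) + (0.75)·(-0.75)) / 3 = 11.25/3 = 3.75
  s[A,C] = ((-0.25)·(1.75) + (2.75)·(1.75) + (-3.25)·(-2.25) + (0.75)·(-1.25)) / 3 = 10.75/3 = 3.5833
  s[B,B] = ((2.25)·(2.25) + (1.25)·(1.25) + (-2.75)·(-2.75) + (-0.75)·(-0.75)) / 3 = 14.75/3 = 4.9167
  s[B,C] = ((2.25)·(1.75) + (1.25)·(1.75) + (-2.75)·(-2.25) + (-0.75)·(-1.25)) / 3 = 13.25/3 = 4.4167
  s[C,C] = ((1.75)·(1.75) + (1.75)·(1.75) + (-2.25)·(-2.25) + (-1.25)·(-1.25)) / 3 = 12.75/3 = 4.25
  Sample standard deviations s_i = √(s[i,i]):
  s(A) = √(6.25) = 2.5
  s(B) = √(4.9167) = 2.2174
  s(C) = √(4.25) = 2.0616

Step 3 — r_{ij} = s_{ij} / (s_i · s_j):
  r[A,A] = 1 (diagonal).
  r[A,B] = 3.75 / (2.5 · 2.2174) = 3.75 / 5.5434 = 0.6765
  r[A,C] = 3.5833 / (2.5 · 2.0616) = 3.5833 / 5.1539 = 0.6953
  r[B,B] = 1 (diagonal).
  r[B,C] = 4.4167 / (2.2174 · 2.0616) = 4.4167 / 4.5712 = 0.9662
  r[C,C] = 1 (diagonal).

R is symmetric with unit diagonal. Assembling:

R = [[1, 0.6765, 0.6953],
 [0.6765, 1, 0.9662],
 [0.6953, 0.9662, 1]]


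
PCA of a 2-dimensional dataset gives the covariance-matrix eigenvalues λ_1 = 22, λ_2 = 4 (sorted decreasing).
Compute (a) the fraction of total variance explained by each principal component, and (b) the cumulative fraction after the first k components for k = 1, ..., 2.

Step 1 — total variance = trace(Sigma) = Σ λ_i = 22 + 4 = 26.

Step 2 — fraction explained by component i = λ_i / Σ λ:
  PC1: 22/26 = 0.8462
  PC2: 4/26 = 0.1538

Step 3 — cumulative fraction after k components = (λ_1 + ... + λ_k) / Σ λ:
  k = 1: 22/26 = 0.8462
  k = 2: (22 + 4)/26 = 26/26 = 1

Summary (fraction, with percent):

explained: PC1 0.8462 (84.62%), PC2 0.1538 (15.38%);  cumulative: 0.8462, 1


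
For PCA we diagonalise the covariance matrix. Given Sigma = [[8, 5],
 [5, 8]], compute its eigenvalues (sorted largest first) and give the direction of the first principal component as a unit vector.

Step 1 — characteristic polynomial of 2×2 Sigma:
  det(Sigma - λI) = λ² - trace · λ + det = 0.
  trace = 8 + 8 = 16, det = 8·8 - (5)² = 39.
Step 2 — discriminant:
  Δ = trace² - 4·det = 256 - 156 = 100.
Step 3 — eigenvalues:
  λ = (trace ± √Δ)/2 = (16 ± 10)/2,
  λ_1 = 13,  λ_2 = 3.

Step 4 — unit eigenvector for λ_1: solve (Sigma - λ_1 I)v = 0. First row:
  (8 - 13)·v_x + (5)·v_y = 0, i.e. (-5)·v_x + (5)·v_y = 0,
  so v ∝ (b, λ_1 - a) = (5, 5) = u.
  ||u|| = √((5)² + (5)²) = √(50) ≈ 7.0711,
  v_1 = u/||u|| ≈ (0.7071, 0.7071) (||v_1|| = 1).

λ_1 = 13,  λ_2 = 3;  v_1 ≈ (0.7071, 0.7071)


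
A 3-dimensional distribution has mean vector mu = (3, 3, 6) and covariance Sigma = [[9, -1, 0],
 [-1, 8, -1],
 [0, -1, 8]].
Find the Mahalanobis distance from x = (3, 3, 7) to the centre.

Step 1 — centre the observation: (x - mu) = (0, 0, 1).

Step 2 — invert Sigma (cofactor / det for 3×3, or solve directly):
  Sigma^{-1} = [[0.1127, 0.0143, 0.0018],
 [0.0143, 0.1288, 0.0161],
 [0.0018, 0.0161, 0.127]].

Step 3 — form the quadratic (x - mu)^T · Sigma^{-1} · (x - mu):
  Sigma^{-1} · (x - mu) = (0.0018, 0.0161, 0.127).
  (x - mu)^T · [Sigma^{-1} · (x - mu)] = (0)·(0.0018) + (0)·(0.0161) + (1)·(0.127) = 0.127.

Step 4 — take square root: d = √(0.127) ≈ 0.3564.

d(x, mu) = √(0.127) ≈ 0.3564


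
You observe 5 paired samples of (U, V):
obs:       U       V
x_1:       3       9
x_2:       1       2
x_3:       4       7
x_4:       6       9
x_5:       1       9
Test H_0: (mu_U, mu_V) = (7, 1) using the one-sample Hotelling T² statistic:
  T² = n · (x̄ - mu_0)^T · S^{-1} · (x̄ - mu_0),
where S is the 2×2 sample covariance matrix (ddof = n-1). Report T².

Step 1 — sample mean vector:
  mean(U) = (3 + 1 + 4 + 6 + 1) / 5 = 15/5 = 3
  mean(V) = (9 + 2 + 7 + 9 + 9) / 5 = 36/5 = 7.2
  x̄ = (3, 7.2),  deviation x̄ - mu_0 = (3, 7.2) - (7, 1) = (-4, 6.2).

Step 2 — sample covariance matrix, S[i,j] = (1/(n-1)) · Σ_k (x_{k,i} - mean_i) · (x_{k,j} - mean_j), divisor n-1 = 4:
  S[U,U] = ((0)·(0) + (-2)·(-2) + (1)·(1) + (3)·(3) + (-2)·(-2)) / 4 = 18/4 = 4.5
  S[U,V] = ((0)·(1.8) + (-2)·(-5.2) + (1)·(-0.2) + (3)·(1.8) + (-2)·(1.8)) / 4 = 12/4 = 3
  S[V,V] = ((1.8)·(1.8) + (-5.2)·(-5.2) + (-0.2)·(-0.2) + (1.8)·(1.8) + (1.8)·(1.8)) / 4 = 36.8/4 = 9.2
  S = [[4.5, 3],
 [3, 9.2]].

Step 3 — invert S. det(S) = 4.5·9.2 - (3)² = 32.4.
  S^{-1} = (1/det) · [[d, -b], [-b, a]] = [[0.284, -0.0926],
 [-0.0926, 0.1389]].

Step 4 — quadratic form (x̄ - mu_0)^T · S^{-1} · (x̄ - mu_0):
  S^{-1} · (x̄ - mu_0) = (-1.7099, 1.2315),
  (x̄ - mu_0)^T · [...] = (-4)·(-1.7099) + (6.2)·(1.2315) = 14.4747.

Step 5 — scale by n: T² = 5 · 14.4747 = 72.3735.

T² ≈ 72.3735


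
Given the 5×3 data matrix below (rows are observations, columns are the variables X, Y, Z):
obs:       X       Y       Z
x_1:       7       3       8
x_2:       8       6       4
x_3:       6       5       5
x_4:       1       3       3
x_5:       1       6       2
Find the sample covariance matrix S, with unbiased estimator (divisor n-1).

Step 1 — column means:
  mean(X) = (7 + 8 + 6 + 1 + 1) / 5 = 23/5 = 4.6
  mean(Y) = (3 + 6 + 5 + 3 + 6) / 5 = 23/5 = 4.6
  mean(Z) = (8 + 4 + 5 + 3 + 2) / 5 = 22/5 = 4.4

Step 2 — sample covariance S[i,j] = (1/(n-1)) · Σ_k (x_{k,i} - mean_i) · (x_{k,j} - mean_j), with n-1 = 4.
  S[X,X] = ((2.4)·(2.4) + (3.4)·(3.4) + (1.4)·(1.4) + (-3.6)·(-3.6) + (-3.6)·(-3.6)) / 4 = 45.2/4 = 11.3
  S[X,Y] = ((2.4)·(-1.6) + (3.4)·(1.4) + (1.4)·(0.4) + (-3.6)·(-1.6) + (-3.6)·(1.4)) / 4 = 2.2/4 = 0.55
  S[X,Z] = ((2.4)·(3.6) + (3.4)·(-0.4) + (1.4)·(0.6) + (-3.6)·(-1.4) + (-3.6)·(-2.4)) / 4 = 21.8/4 = 5.45
  S[Y,Y] = ((-1.6)·(-1.6) + (1.4)·(1.4) + (0.4)·(0.4) + (-1.6)·(-1.6) + (1.4)·(1.4)) / 4 = 9.2/4 = 2.3
  S[Y,Z] = ((-1.6)·(3.6) + (1.4)·(-0.4) + (0.4)·(0.6) + (-1.6)·(-1.4) + (1.4)·(-2.4)) / 4 = -7.2/4 = -1.8
  S[Z,Z] = ((3.6)·(3.6) + (-0.4)·(-0.4) + (0.6)·(0.6) + (-1.4)·(-1.4) + (-2.4)·(-2.4)) / 4 = 21.2/4 = 5.3

S is symmetric (S[j,i] = S[i,j]). Assembling:

S = [[11.3, 0.55, 5.45],
 [0.55, 2.3, -1.8],
 [5.45, -1.8, 5.3]]


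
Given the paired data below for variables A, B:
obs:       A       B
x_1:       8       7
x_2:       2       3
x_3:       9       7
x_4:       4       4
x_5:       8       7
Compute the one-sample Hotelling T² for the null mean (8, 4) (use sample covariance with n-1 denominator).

Step 1 — sample mean vector:
  mean(A) = (8 + 2 + 9 + 4 + 8) / 5 = 31/5 = 6.2
  mean(B) = (7 + 3 + 7 + 4 + 7) / 5 = 28/5 = 5.6
  x̄ = (6.2, 5.6),  deviation x̄ - mu_0 = (6.2, 5.6) - (8, 4) = (-1.8, 1.6).

Step 2 — sample covariance matrix, S[i,j] = (1/(n-1)) · Σ_k (x_{k,i} - mean_i) · (x_{k,j} - mean_j), divisor n-1 = 4:
  S[A,A] = ((1.8)·(1.8) + (-4.2)·(-4.2) + (2.8)·(2.8) + (-2.2)·(-2.2) + (1.8)·(1.8)) / 4 = 36.8/4 = 9.2
  S[A,B] = ((1.8)·(1.4) + (-4.2)·(-2.6) + (2.8)·(1.4) + (-2.2)·(-1.6) + (1.8)·(1.4)) / 4 = 23.4/4 = 5.85
  S[B,B] = ((1.4)·(1.4) + (-2.6)·(-2.6) + (1.4)·(1.4) + (-1.6)·(-1.6) + (1.4)·(1.4)) / 4 = 15.2/4 = 3.8
  S = [[9.2, 5.85],
 [5.85, 3.8]].

Step 3 — invert S. det(S) = 9.2·3.8 - (5.85)² = 0.7375.
  S^{-1} = (1/det) · [[d, -b], [-b, a]] = [[5.1525, -7.9322],
 [-7.9322, 12.4746]].

Step 4 — quadratic form (x̄ - mu_0)^T · S^{-1} · (x̄ - mu_0):
  S^{-1} · (x̄ - mu_0) = (-21.9661, 34.2373),
  (x̄ - mu_0)^T · [...] = (-1.8)·(-21.9661) + (1.6)·(34.2373) = 94.3186.

Step 5 — scale by n: T² = 5 · 94.3186 = 471.5932.

T² ≈ 471.5932


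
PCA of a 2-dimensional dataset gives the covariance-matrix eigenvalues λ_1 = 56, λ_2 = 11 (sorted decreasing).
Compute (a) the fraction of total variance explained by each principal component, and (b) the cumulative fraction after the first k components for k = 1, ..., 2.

Step 1 — total variance = trace(Sigma) = Σ λ_i = 56 + 11 = 67.

Step 2 — fraction explained by component i = λ_i / Σ λ:
  PC1: 56/67 = 0.8358
  PC2: 11/67 = 0.1642

Step 3 — cumulative fraction after k components = (λ_1 + ... + λ_k) / Σ λ:
  k = 1: 56/67 = 0.8358
  k = 2: (56 + 11)/67 = 67/67 = 1

Summary (fraction, with percent):

explained: PC1 0.8358 (83.58%), PC2 0.1642 (16.42%);  cumulative: 0.8358, 1


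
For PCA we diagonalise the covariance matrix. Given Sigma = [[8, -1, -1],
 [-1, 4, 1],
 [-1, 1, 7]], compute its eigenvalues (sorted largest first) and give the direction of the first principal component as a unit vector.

Step 1 — characteristic polynomial p(λ) = det(λI - Sigma) = λ³ - tr·λ² + c_1·λ - det, where tr = trace, c_1 = sum of the principal 2×2 minors, det = det(Sigma):
  tr = 8 + 4 + 7 = 19,
  c_1 = (8·4 - (-1)²) + (8·7 - (-1)²) + (4·7 - (1)²) = 31 + 55 + 27 = 113,
  det = 8·(4·7 - (1)²) - (-1)·((-1)·7 - (1)·(-1)) + (-1)·((-1)·(1) - 4·(-1)) = 8·(27) - (-1)·(-6) + (-1)·(3) = 207.
  So p(λ) = λ³ - 19λ² + 113λ - 207.
Step 2 — look for an integer root (rational root theorem: any rational root is an integer divisor of 207). Testing λ = 9:
  p(9) = 729 - 1539 + 1017 - 207 = 0  ✓
  Dividing out (λ - 9): p(λ) = (λ - 9)(λ² - 10λ + 23).
Step 3 — remaining eigenvalues from the quadratic λ² - 10λ + 23 = 0:
  Δ = 10² - 4·23 = 100 - 92 = 8,  λ = (10 ± √8)/2 = (10 ± 2.8284)/2 ≈ 6.4142 or 3.5858.
  Sorted: λ_1 = 9,  λ_2 = 6.4142,  λ_3 = 3.5858  (check: sum = 19 = tr ✓).

Step 4 — unit eigenvector for λ_1 = 9: v spans the null space of (Sigma - λ_1 I), whose rows are
  r_1 = (-1, -1, -1),  r_2 = (-1, -5, 1),  r_3 = (-1, 1, -2).
  v is orthogonal to every row, so take v ∝ r_1 × r_2 = ((-1)·(1) - (-1)·(-5), (-1)·(-1) - (-1)·(1), (-1)·(-5) - (-1)·(-1)) = (-6, 2, 4).
  Rescale (divide by 2; multiply by -1 so the first nonzero entry is positive): u = (3, -1, -2).
  ||u|| = √((3)² + (-1)² + (-2)²) = √(14) ≈ 3.7417,  v_1 = u/||u|| ≈ (0.8018, -0.2673, -0.5345) (||v_1|| = 1).

λ_1 = 9,  λ_2 = 6.4142,  λ_3 = 3.5858;  v_1 ≈ (0.8018, -0.2673, -0.5345)


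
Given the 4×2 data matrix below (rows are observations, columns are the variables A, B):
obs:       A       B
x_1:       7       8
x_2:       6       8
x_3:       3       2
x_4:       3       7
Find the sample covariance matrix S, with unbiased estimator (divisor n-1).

Step 1 — column means:
  mean(A) = (7 + 6 + 3 + 3) / 4 = 19/4 = 4.75
  mean(B) = (8 + 8 + 2 + 7) / 4 = 25/4 = 6.25

Step 2 — sample covariance S[i,j] = (1/(n-1)) · Σ_k (x_{k,i} - mean_i) · (x_{k,j} - mean_j), with n-1 = 3.
  S[A,A] = ((2.25)·(2.25) + (1.25)·(1.25) + (-1.75)·(-1.75) + (-1.75)·(-1.75)) / 3 = 12.75/3 = 4.25
  S[A,B] = ((2.25)·(1.75) + (1.25)·(1.75) + (-1.75)·(-4.25) + (-1.75)·(0.75)) / 3 = 12.25/3 = 4.0833
  S[B,B] = ((1.75)·(1.75) + (1.75)·(1.75) + (-4.25)·(-4.25) + (0.75)·(0.75)) / 3 = 24.75/3 = 8.25

S is symmetric (S[j,i] = S[i,j]). Assembling:

S = [[4.25, 4.0833],
 [4.0833, 8.25]]


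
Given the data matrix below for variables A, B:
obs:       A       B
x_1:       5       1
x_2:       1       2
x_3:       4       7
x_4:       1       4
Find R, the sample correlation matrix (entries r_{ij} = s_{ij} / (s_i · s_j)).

Step 1 — column means:
  mean(A) = (5 + 1 + 4 + 1) / 4 = 11/4 = 2.75
  mean(B) = (1 + 2 + 7 + 4) / 4 = 14/4 = 3.5

Step 2 — sample variances and covariances s[i,j] = (1/(n-1)) · Σ_k (x_{k,i} - mean_i) · (x_{k,j} - mean_j), with n-1 = 3:
  s[A,A] = ((2.25)·(2.25) + (-1.75)·(-1.75) + (1.25)·(1.25) + (-1.75)·(-1.75)) / 3 = 12.75/3 = 4.25
  s[A,B] = ((2.25)·(-2.5) + (-1.75)·(-1.5) + (1.25)·(3.5) + (-1.75)·(0.5)) / 3 = 0.5/3 = 0.1667
  s[B,B] = ((-2.5)·(-2.5) + (-1.5)·(-1.5) + (3.5)·(3.5) + (0.5)·(0.5)) / 3 = 21/3 = 7
  Sample standard deviations s_i = √(s[i,i]):
  s(A) = √(4.25) = 2.0616
  s(B) = √(7) = 2.6458

Step 3 — r_{ij} = s_{ij} / (s_i · s_j):
  r[A,A] = 1 (diagonal).
  r[A,B] = 0.1667 / (2.0616 · 2.6458) = 0.1667 / 5.4544 = 0.0306
  r[B,B] = 1 (diagonal).

R is symmetric with unit diagonal. Assembling:

R = [[1, 0.0306],
 [0.0306, 1]]


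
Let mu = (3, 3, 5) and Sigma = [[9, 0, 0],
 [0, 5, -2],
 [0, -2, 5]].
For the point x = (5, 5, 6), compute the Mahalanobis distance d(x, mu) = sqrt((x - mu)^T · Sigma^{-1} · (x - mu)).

Step 1 — centre the observation: (x - mu) = (2, 2, 1).

Step 2 — invert Sigma (cofactor / det for 3×3, or solve directly):
  Sigma^{-1} = [[0.1111, 0, 0],
 [0, 0.2381, 0.0952],
 [0, 0.0952, 0.2381]].

Step 3 — form the quadratic (x - mu)^T · Sigma^{-1} · (x - mu):
  Sigma^{-1} · (x - mu) = (0.2222, 0.5714, 0.4286).
  (x - mu)^T · [Sigma^{-1} · (x - mu)] = (2)·(0.2222) + (2)·(0.5714) + (1)·(0.4286) = 2.0159.

Step 4 — take square root: d = √(2.0159) ≈ 1.4198.

d(x, mu) = √(2.0159) ≈ 1.4198


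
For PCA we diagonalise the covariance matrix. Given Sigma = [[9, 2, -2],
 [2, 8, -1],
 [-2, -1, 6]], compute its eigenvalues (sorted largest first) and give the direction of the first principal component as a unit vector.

Step 1 — characteristic polynomial p(λ) = det(λI - Sigma) = λ³ - tr·λ² + c_1·λ - det, where tr = trace, c_1 = sum of the principal 2×2 minors, det = det(Sigma):
  tr = 9 + 8 + 6 = 23,
  c_1 = (9·8 - (2)²) + (9·6 - (-2)²) + (8·6 - (-1)²) = 68 + 50 + 47 = 165,
  det = 9·(8·6 - (-1)²) - (2)·((2)·6 - (-1)·(-2)) + (-2)·((2)·(-1) - 8·(-2)) = 9·(47) - (2)·(10) + (-2)·(14) = 375.
  So p(λ) = λ³ - 23λ² + 165λ - 375.
Step 2 — look for an integer root (rational root theorem: any rational root is an integer divisor of 375). Testing λ = 5:
  p(5) = 125 - 575 + 825 - 375 = 0  ✓
  Dividing out (λ - 5): p(λ) = (λ - 5)(λ² - 18λ + 75).
Step 3 — remaining eigenvalues from the quadratic λ² - 18λ + 75 = 0:
  Δ = 18² - 4·75 = 324 - 300 = 24,  λ = (18 ± √24)/2 = (18 ± 4.899)/2 ≈ 11.4495 or 6.5505.
  Sorted: λ_1 = 11.4495,  λ_2 = 6.5505,  λ_3 = 5  (check: sum = 23 = tr ✓).

Step 4 — unit eigenvector for λ_1 ≈ 11.4495: v spans the null space of (Sigma - λ_1 I), whose rows are
  r_1 = (-2.4495, 2, -2),  r_2 = (2, -3.4495, -1),  r_3 = (-2, -1, -5.4495).
  v is orthogonal to every row, so take v ∝ r_1 × r_2 = ((2)·(-1) - (-2)·(-3.4495), (-2)·(2) - (-2.4495)·(-1), (-2.4495)·(-3.4495) - (2)·(2)) ≈ (-8.899, -6.4495, 4.4495).
  Rescale (multiply by -1 so the first nonzero entry is positive): u = (8.899, 6.4495, -4.4495).
  ||u|| = √((8.899)² + (6.4495)² + (-4.4495)²) = √(140.5857) ≈ 11.8569,  v_1 = u/||u|| ≈ (0.7505, 0.5439, -0.3753) (||v_1|| = 1).

λ_1 = 11.4495,  λ_2 = 6.5505,  λ_3 = 5;  v_1 ≈ (0.7505, 0.5439, -0.3753)


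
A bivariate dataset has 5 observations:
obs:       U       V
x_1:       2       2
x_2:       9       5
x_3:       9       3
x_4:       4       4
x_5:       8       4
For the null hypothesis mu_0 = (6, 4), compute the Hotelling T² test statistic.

Step 1 — sample mean vector:
  mean(U) = (2 + 9 + 9 + 4 + 8) / 5 = 32/5 = 6.4
  mean(V) = (2 + 5 + 3 + 4 + 4) / 5 = 18/5 = 3.6
  x̄ = (6.4, 3.6),  deviation x̄ - mu_0 = (6.4, 3.6) - (6, 4) = (0.4, -0.4).

Step 2 — sample covariance matrix, S[i,j] = (1/(n-1)) · Σ_k (x_{k,i} - mean_i) · (x_{k,j} - mean_j), divisor n-1 = 4:
  S[U,U] = ((-4.4)·(-4.4) + (2.6)·(2.6) + (2.6)·(2.6) + (-2.4)·(-2.4) + (1.6)·(1.6)) / 4 = 41.2/4 = 10.3
  S[U,V] = ((-4.4)·(-1.6) + (2.6)·(1.4) + (2.6)·(-0.6) + (-2.4)·(0.4) + (1.6)·(0.4)) / 4 = 8.8/4 = 2.2
  S[V,V] = ((-1.6)·(-1.6) + (1.4)·(1.4) + (-0.6)·(-0.6) + (0.4)·(0.4) + (0.4)·(0.4)) / 4 = 5.2/4 = 1.3
  S = [[10.3, 2.2],
 [2.2, 1.3]].

Step 3 — invert S. det(S) = 10.3·1.3 - (2.2)² = 8.55.
  S^{-1} = (1/det) · [[d, -b], [-b, a]] = [[0.152, -0.2573],
 [-0.2573, 1.2047]].

Step 4 — quadratic form (x̄ - mu_0)^T · S^{-1} · (x̄ - mu_0):
  S^{-1} · (x̄ - mu_0) = (0.1637, -0.5848),
  (x̄ - mu_0)^T · [...] = (0.4)·(0.1637) + (-0.4)·(-0.5848) = 0.2994.

Step 5 — scale by n: T² = 5 · 0.2994 = 1.4971.

T² ≈ 1.4971


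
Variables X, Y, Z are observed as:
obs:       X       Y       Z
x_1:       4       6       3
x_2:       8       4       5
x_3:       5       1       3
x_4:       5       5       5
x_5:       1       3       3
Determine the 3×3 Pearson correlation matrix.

Step 1 — column means:
  mean(X) = (4 + 8 + 5 + 5 + 1) / 5 = 23/5 = 4.6
  mean(Y) = (6 + 4 + 1 + 5 + 3) / 5 = 19/5 = 3.8
  mean(Z) = (3 + 5 + 3 + 5 + 3) / 5 = 19/5 = 3.8

Step 2 — sample variances and covariances s[i,j] = (1/(n-1)) · Σ_k (x_{k,i} - mean_i) · (x_{k,j} - mean_j), with n-1 = 4:
  s[X,X] = ((-0.6)·(-0.6) + (3.4)·(3.4) + (0.4)·(0.4) + (0.4)·(0.4) + (-3.6)·(-3.6)) / 4 = 25.2/4 = 6.3
  s[X,Y] = ((-0.6)·(2.2) + (3.4)·(0.2) + (0.4)·(-2.8) + (0.4)·(1.2) + (-3.6)·(-0.8)) / 4 = 1.6/4 = 0.4
  s[X,Z] = ((-0.6)·(-0.8) + (3.4)·(1.2) + (0.4)·(-0.8) + (0.4)·(1.2) + (-3.6)·(-0.8)) / 4 = 7.6/4 = 1.9
  s[Y,Y] = ((2.2)·(2.2) + (0.2)·(0.2) + (-2.8)·(-2.8) + (1.2)·(1.2) + (-0.8)·(-0.8)) / 4 = 14.8/4 = 3.7
  s[Y,Z] = ((2.2)·(-0.8) + (0.2)·(1.2) + (-2.8)·(-0.8) + (1.2)·(1.2) + (-0.8)·(-0.8)) / 4 = 2.8/4 = 0.7
  s[Z,Z] = ((-0.8)·(-0.8) + (1.2)·(1.2) + (-0.8)·(-0.8) + (1.2)·(1.2) + (-0.8)·(-0.8)) / 4 = 4.8/4 = 1.2
  Sample standard deviations s_i = √(s[i,i]):
  s(X) = √(6.3) = 2.51
  s(Y) = √(3.7) = 1.9235
  s(Z) = √(1.2) = 1.0954

Step 3 — r_{ij} = s_{ij} / (s_i · s_j):
  r[X,X] = 1 (diagonal).
  r[X,Y] = 0.4 / (2.51 · 1.9235) = 0.4 / 4.828 = 0.0828
  r[X,Z] = 1.9 / (2.51 · 1.0954) = 1.9 / 2.7495 = 0.691
  r[Y,Y] = 1 (diagonal).
  r[Y,Z] = 0.7 / (1.9235 · 1.0954) = 0.7 / 2.1071 = 0.3322
  r[Z,Z] = 1 (diagonal).

R is symmetric with unit diagonal. Assembling:

R = [[1, 0.0828, 0.691],
 [0.0828, 1, 0.3322],
 [0.691, 0.3322, 1]]


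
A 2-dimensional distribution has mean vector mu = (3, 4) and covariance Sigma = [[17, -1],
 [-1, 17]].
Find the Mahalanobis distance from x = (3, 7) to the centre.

Step 1 — centre the observation: (x - mu) = (0, 3).

Step 2 — invert Sigma. det(Sigma) = 17·17 - (-1)² = 288.
  Sigma^{-1} = (1/det) · [[d, -b], [-b, a]] = [[0.059, 0.0035],
 [0.0035, 0.059]].

Step 3 — form the quadratic (x - mu)^T · Sigma^{-1} · (x - mu):
  Sigma^{-1} · (x - mu) = (0.0104, 0.1771).
  (x - mu)^T · [Sigma^{-1} · (x - mu)] = (0)·(0.0104) + (3)·(0.1771) = 0.5312.

Step 4 — take square root: d = √(0.5312) ≈ 0.7289.

d(x, mu) = √(0.5312) ≈ 0.7289


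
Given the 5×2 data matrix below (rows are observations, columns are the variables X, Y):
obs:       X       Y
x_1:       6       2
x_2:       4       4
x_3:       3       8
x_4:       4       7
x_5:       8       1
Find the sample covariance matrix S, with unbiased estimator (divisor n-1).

Step 1 — column means:
  mean(X) = (6 + 4 + 3 + 4 + 8) / 5 = 25/5 = 5
  mean(Y) = (2 + 4 + 8 + 7 + 1) / 5 = 22/5 = 4.4

Step 2 — sample covariance S[i,j] = (1/(n-1)) · Σ_k (x_{k,i} - mean_i) · (x_{k,j} - mean_j), with n-1 = 4.
  S[X,X] = ((1)·(1) + (-1)·(-1) + (-2)·(-2) + (-1)·(-1) + (3)·(3)) / 4 = 16/4 = 4
  S[X,Y] = ((1)·(-2.4) + (-1)·(-0.4) + (-2)·(3.6) + (-1)·(2.6) + (3)·(-3.4)) / 4 = -22/4 = -5.5
  S[Y,Y] = ((-2.4)·(-2.4) + (-0.4)·(-0.4) + (3.6)·(3.6) + (2.6)·(2.6) + (-3.4)·(-3.4)) / 4 = 37.2/4 = 9.3

S is symmetric (S[j,i] = S[i,j]). Assembling:

S = [[4, -5.5],
 [-5.5, 9.3]]


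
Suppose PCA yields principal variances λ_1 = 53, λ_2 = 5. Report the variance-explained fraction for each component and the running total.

Step 1 — total variance = trace(Sigma) = Σ λ_i = 53 + 5 = 58.

Step 2 — fraction explained by component i = λ_i / Σ λ:
  PC1: 53/58 = 0.9138
  PC2: 5/58 = 0.0862

Step 3 — cumulative fraction after k components = (λ_1 + ... + λ_k) / Σ λ:
  k = 1: 53/58 = 0.9138
  k = 2: (53 + 5)/58 = 58/58 = 1

Summary (fraction, with percent):

explained: PC1 0.9138 (91.38%), PC2 0.0862 (8.62%);  cumulative: 0.9138, 1


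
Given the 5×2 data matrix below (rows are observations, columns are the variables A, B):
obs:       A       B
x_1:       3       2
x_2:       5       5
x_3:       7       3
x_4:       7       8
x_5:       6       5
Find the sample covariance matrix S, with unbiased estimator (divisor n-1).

Step 1 — column means:
  mean(A) = (3 + 5 + 7 + 7 + 6) / 5 = 28/5 = 5.6
  mean(B) = (2 + 5 + 3 + 8 + 5) / 5 = 23/5 = 4.6

Step 2 — sample covariance S[i,j] = (1/(n-1)) · Σ_k (x_{k,i} - mean_i) · (x_{k,j} - mean_j), with n-1 = 4.
  S[A,A] = ((-2.6)·(-2.6) + (-0.6)·(-0.6) + (1.4)·(1.4) + (1.4)·(1.4) + (0.4)·(0.4)) / 4 = 11.2/4 = 2.8
  S[A,B] = ((-2.6)·(-2.6) + (-0.6)·(0.4) + (1.4)·(-1.6) + (1.4)·(3.4) + (0.4)·(0.4)) / 4 = 9.2/4 = 2.3
  S[B,B] = ((-2.6)·(-2.6) + (0.4)·(0.4) + (-1.6)·(-1.6) + (3.4)·(3.4) + (0.4)·(0.4)) / 4 = 21.2/4 = 5.3

S is symmetric (S[j,i] = S[i,j]). Assembling:

S = [[2.8, 2.3],
 [2.3, 5.3]]


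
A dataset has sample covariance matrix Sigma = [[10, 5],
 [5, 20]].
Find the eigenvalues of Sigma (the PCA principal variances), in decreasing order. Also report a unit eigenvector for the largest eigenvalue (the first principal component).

Step 1 — characteristic polynomial of 2×2 Sigma:
  det(Sigma - λI) = λ² - trace · λ + det = 0.
  trace = 10 + 20 = 30, det = 10·20 - (5)² = 175.
Step 2 — discriminant:
  Δ = trace² - 4·det = 900 - 700 = 200.
Step 3 — eigenvalues:
  λ = (trace ± √Δ)/2 = (30 ± 14.1421)/2,
  λ_1 = 22.0711,  λ_2 = 7.9289.

Step 4 — unit eigenvector for λ_1: solve (Sigma - λ_1 I)v = 0. First row:
  (10 - 22.0711)·v_x + (5)·v_y = 0, i.e. (-12.0711)·v_x + (5)·v_y = 0,
  so v ∝ (b, λ_1 - a) = (5, 12.0711) = u.
  ||u|| = √((5)² + (12.0711)²) = √(170.7107) ≈ 13.0656,
  v_1 = u/||u|| ≈ (0.3827, 0.9239) (||v_1|| = 1).

λ_1 = 22.0711,  λ_2 = 7.9289;  v_1 ≈ (0.3827, 0.9239)
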